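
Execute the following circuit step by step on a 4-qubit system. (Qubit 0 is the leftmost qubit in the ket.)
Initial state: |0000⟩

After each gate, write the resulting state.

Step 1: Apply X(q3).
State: |0001⟩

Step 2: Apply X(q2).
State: |0011⟩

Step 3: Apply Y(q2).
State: -i|0001⟩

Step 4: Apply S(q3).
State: |0001⟩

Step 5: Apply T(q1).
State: |0001⟩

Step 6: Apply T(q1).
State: |0001⟩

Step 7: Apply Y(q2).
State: i|0011⟩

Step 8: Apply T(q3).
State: (-1/√2 + (1/√2)i)|0011⟩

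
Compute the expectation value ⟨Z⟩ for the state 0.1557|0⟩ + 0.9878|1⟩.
-0.9515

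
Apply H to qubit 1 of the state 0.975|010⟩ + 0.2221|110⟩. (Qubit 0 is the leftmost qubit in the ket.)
0.6894|000⟩ - 0.6894|010⟩ + 0.157|100⟩ - 0.157|110⟩

H on qubit 1 mixes each pair of kets that differ only in qubit 1: amplitudes (a, b) of (|…0…⟩, |…1…⟩) become ((a + b)/√2, (a − b)/√2). Kets absent from the input have amplitude 0.
(|000⟩, |010⟩): (a, b) = (0, 0.975) → (0.6894, -0.6894)
(|100⟩, |110⟩): (a, b) = (0, 0.2221) → (0.157, -0.157)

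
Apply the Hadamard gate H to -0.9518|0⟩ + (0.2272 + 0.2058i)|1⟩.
(-0.5124 + 0.1455i)|0⟩ + (-0.8337 - 0.1455i)|1⟩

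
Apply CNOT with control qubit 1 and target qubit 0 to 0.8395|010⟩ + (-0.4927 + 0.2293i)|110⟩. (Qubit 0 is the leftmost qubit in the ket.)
(-0.4927 + 0.2293i)|010⟩ + 0.8395|110⟩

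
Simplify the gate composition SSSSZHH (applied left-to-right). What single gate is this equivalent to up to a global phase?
Z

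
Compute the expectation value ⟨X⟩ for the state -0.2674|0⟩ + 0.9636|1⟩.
-0.5153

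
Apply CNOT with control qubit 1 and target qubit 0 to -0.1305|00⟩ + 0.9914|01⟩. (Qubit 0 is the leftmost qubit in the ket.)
-0.1305|00⟩ + 0.9914|11⟩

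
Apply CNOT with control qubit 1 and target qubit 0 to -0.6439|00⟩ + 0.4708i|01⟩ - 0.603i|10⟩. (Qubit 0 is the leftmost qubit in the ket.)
-0.6439|00⟩ - 0.603i|10⟩ + 0.4708i|11⟩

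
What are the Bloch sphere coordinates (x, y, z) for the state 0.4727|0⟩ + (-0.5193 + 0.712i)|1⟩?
(-0.4909, 0.6731, -0.5532)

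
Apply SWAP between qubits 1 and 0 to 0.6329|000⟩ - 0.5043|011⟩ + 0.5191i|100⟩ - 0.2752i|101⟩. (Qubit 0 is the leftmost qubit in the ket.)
0.6329|000⟩ + 0.5191i|010⟩ - 0.2752i|011⟩ - 0.5043|101⟩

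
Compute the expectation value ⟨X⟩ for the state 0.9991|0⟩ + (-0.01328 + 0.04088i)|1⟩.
-0.02654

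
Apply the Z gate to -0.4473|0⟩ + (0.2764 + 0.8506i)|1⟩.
-0.4473|0⟩ + (-0.2764 - 0.8506i)|1⟩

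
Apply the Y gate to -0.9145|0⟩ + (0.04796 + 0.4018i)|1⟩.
(0.4018 - 0.04796i)|0⟩ - 0.9145i|1⟩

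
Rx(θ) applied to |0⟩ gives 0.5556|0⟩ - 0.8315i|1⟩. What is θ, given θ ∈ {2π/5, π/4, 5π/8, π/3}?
5π/8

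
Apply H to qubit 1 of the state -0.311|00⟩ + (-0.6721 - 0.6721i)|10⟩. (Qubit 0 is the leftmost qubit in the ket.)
-0.2199|00⟩ - 0.2199|01⟩ + (-0.4752 - 0.4752i)|10⟩ + (-0.4752 - 0.4752i)|11⟩

H on qubit 1 mixes each pair of kets that differ only in qubit 1: amplitudes (a, b) of (|…0…⟩, |…1…⟩) become ((a + b)/√2, (a − b)/√2). Kets absent from the input have amplitude 0.
(|00⟩, |01⟩): (a, b) = (-0.311, 0) → (-0.2199, -0.2199)
(|10⟩, |11⟩): (a, b) = ((-0.6721 - 0.6721i), 0) → ((-0.4752 - 0.4752i), (-0.4752 - 0.4752i))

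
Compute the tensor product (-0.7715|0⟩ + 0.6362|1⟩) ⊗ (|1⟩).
-0.7715|01⟩ + 0.6362|11⟩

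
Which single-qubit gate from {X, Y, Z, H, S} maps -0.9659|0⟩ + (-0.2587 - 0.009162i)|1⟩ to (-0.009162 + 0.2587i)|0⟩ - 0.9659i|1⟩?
Y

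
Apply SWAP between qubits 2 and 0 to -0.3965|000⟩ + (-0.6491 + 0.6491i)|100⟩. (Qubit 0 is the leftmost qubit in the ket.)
-0.3965|000⟩ + (-0.6491 + 0.6491i)|001⟩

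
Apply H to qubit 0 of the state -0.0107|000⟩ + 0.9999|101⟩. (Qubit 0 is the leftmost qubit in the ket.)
-0.007566|000⟩ + 0.707|001⟩ - 0.007566|100⟩ - 0.707|101⟩

H on qubit 0 mixes each pair of kets that differ only in qubit 0: amplitudes (a, b) of (|…0…⟩, |…1…⟩) become ((a + b)/√2, (a − b)/√2). Kets absent from the input have amplitude 0.
(|000⟩, |100⟩): (a, b) = (-0.0107, 0) → (-0.007566, -0.007566)
(|001⟩, |101⟩): (a, b) = (0, 0.9999) → (0.707, -0.707)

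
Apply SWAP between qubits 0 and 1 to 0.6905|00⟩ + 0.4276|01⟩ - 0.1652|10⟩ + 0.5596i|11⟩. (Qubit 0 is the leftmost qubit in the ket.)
0.6905|00⟩ - 0.1652|01⟩ + 0.4276|10⟩ + 0.5596i|11⟩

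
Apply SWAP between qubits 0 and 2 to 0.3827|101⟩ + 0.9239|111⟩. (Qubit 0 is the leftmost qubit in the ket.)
0.3827|101⟩ + 0.9239|111⟩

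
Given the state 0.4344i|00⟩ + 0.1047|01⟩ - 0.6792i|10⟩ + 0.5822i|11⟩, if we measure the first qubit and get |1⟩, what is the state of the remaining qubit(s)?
-0.7592i|0⟩ + 0.6508i|1⟩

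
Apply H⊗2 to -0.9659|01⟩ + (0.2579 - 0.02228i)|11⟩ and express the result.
(-0.354 - 0.01114i)|00⟩ + (0.354 + 0.01114i)|01⟩ + (-0.6119 + 0.01114i)|10⟩ + (0.6119 - 0.01114i)|11⟩

H⊗2 gives amp(|y⟩) = (1/2) Σ_x (−1)^(x·y) amp(|x⟩), where x·y is the number of positions in which both x and y have a 1.
|00⟩: (-0.9659 + (0.2579 - 0.02228i))/2 = (-0.354 - 0.01114i)
|01⟩: (0.9659 - (0.2579 - 0.02228i))/2 = (0.354 + 0.01114i)
|10⟩: (-0.9659 - (0.2579 - 0.02228i))/2 = (-0.6119 + 0.01114i)
|11⟩: (0.9659 + (0.2579 - 0.02228i))/2 = (0.6119 - 0.01114i)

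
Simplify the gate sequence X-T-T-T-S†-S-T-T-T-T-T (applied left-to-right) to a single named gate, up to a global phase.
X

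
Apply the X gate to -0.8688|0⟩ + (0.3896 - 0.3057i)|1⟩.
(0.3896 - 0.3057i)|0⟩ - 0.8688|1⟩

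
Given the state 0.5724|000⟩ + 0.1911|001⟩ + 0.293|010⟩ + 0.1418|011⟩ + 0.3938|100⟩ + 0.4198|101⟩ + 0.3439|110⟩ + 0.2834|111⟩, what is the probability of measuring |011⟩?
0.02011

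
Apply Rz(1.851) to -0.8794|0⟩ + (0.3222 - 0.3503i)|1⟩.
(-0.5289 + 0.7026i)|0⟩ + (0.4736 + 0.04673i)|1⟩

Rz(1.851) = [[e^(−iθ/2), 0], [0, e^(iθ/2)]] with e^(±iθ/2) = cos(θ/2) ± i·sin(θ/2); θ = 1.851, cos(θ/2) ≈ 0.601435, sin(θ/2) ≈ 0.798922.
With a = amp(|0⟩) = -0.8794 and b = amp(|1⟩) = (0.3222 - 0.3503i):
new amp(|0⟩) = (0.601435 - 0.798922i)·a = (-0.5289 + 0.7026i)
new amp(|1⟩) = (0.601435 + 0.798922i)·b = (0.4736 + 0.04673i)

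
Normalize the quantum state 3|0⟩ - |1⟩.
0.9487|0⟩ - 0.3162|1⟩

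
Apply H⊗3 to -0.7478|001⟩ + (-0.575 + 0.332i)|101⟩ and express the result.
(-0.4677 + 0.1174i)|000⟩ + (0.4677 - 0.1174i)|001⟩ + (-0.4677 + 0.1174i)|010⟩ + (0.4677 - 0.1174i)|011⟩ + (-0.06109 - 0.1174i)|100⟩ + (0.06109 + 0.1174i)|101⟩ + (-0.06109 - 0.1174i)|110⟩ + (0.06109 + 0.1174i)|111⟩

H⊗3 gives amp(|y⟩) = (1/2√2) Σ_x (−1)^(x·y) amp(|x⟩), where x·y is the number of positions in which both x and y have a 1.
|000⟩: (-0.7478 + (-0.575 + 0.332i))/(2√2) = (-0.4677 + 0.1174i)
|001⟩: (0.7478 - (-0.575 + 0.332i))/(2√2) = (0.4677 - 0.1174i)
|010⟩: (-0.7478 + (-0.575 + 0.332i))/(2√2) = (-0.4677 + 0.1174i)
|011⟩: (0.7478 - (-0.575 + 0.332i))/(2√2) = (0.4677 - 0.1174i)
|100⟩: (-0.7478 - (-0.575 + 0.332i))/(2√2) = (-0.06109 - 0.1174i)
|101⟩: (0.7478 + (-0.575 + 0.332i))/(2√2) = (0.06109 + 0.1174i)
|110⟩: (-0.7478 - (-0.575 + 0.332i))/(2√2) = (-0.06109 - 0.1174i)
|111⟩: (0.7478 + (-0.575 + 0.332i))/(2√2) = (0.06109 + 0.1174i)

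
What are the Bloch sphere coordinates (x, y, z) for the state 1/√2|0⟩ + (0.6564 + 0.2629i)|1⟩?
(0.9283, 0.3718, 0.00002263)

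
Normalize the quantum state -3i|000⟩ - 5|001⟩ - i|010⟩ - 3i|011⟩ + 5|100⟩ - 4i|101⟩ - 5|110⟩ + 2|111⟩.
-0.281i|000⟩ - 0.4683|001⟩ - 0.09366i|010⟩ - 0.281i|011⟩ + 0.4683|100⟩ - 0.3746i|101⟩ - 0.4683|110⟩ + 0.1873|111⟩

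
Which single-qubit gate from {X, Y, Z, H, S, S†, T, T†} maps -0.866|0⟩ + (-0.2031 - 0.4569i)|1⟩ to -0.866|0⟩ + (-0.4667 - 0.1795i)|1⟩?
T†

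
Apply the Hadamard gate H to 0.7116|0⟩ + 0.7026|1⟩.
|0⟩ + 0.006364|1⟩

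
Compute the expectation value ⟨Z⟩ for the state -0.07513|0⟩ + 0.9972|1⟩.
-0.9888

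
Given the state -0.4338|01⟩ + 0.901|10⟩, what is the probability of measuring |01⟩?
0.1882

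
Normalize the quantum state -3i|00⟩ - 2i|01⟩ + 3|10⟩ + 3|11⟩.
-0.5388i|00⟩ - 0.3592i|01⟩ + 0.5388|10⟩ + 0.5388|11⟩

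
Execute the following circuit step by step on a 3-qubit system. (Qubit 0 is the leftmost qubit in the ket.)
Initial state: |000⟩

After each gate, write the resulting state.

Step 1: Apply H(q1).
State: 1/√2|000⟩ + 1/√2|010⟩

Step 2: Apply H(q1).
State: |000⟩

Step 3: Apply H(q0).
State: 1/√2|000⟩ + 1/√2|100⟩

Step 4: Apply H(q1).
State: 1/2|000⟩ + 1/2|010⟩ + 1/2|100⟩ + 1/2|110⟩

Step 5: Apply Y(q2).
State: (1/2)i|001⟩ + (1/2)i|011⟩ + (1/2)i|101⟩ + (1/2)i|111⟩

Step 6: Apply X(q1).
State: (1/2)i|001⟩ + (1/2)i|011⟩ + (1/2)i|101⟩ + (1/2)i|111⟩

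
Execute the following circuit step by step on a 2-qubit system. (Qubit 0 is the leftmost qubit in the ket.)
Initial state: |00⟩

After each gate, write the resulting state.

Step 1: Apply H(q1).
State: 1/√2|00⟩ + 1/√2|01⟩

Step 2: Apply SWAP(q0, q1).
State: 1/√2|00⟩ + 1/√2|10⟩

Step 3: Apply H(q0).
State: |00⟩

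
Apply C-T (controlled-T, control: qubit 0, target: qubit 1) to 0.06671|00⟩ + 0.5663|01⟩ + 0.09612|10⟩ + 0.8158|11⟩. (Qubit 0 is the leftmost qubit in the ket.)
0.06671|00⟩ + 0.5663|01⟩ + 0.09612|10⟩ + (0.5769 + 0.5769i)|11⟩

C-T leaves the control-|0⟩ kets |00⟩, |01⟩ unchanged and applies T to qubit 1 on the control-|1⟩ pair (|10⟩, |11⟩).
T = [[1, 0], [0, (1/√2 + (1/√2)i)]].
With a = amp(|10⟩) = 0.09612 and b = amp(|11⟩) = 0.8158:
new amp(|10⟩) = (1)·a = 0.09612
new amp(|11⟩) = (1/√2 + (1/√2)i)·b = (0.5769 + 0.5769i)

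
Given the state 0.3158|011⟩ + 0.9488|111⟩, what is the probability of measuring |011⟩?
0.09973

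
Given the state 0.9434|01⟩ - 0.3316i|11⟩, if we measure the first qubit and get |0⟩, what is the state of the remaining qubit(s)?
|1⟩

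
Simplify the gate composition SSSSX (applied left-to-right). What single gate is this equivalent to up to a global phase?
X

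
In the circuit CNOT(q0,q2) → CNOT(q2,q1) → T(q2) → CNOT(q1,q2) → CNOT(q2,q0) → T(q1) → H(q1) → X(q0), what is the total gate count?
8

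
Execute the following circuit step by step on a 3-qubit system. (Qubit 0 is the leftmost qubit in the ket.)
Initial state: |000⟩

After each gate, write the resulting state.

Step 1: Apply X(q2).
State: |001⟩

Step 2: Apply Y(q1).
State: i|011⟩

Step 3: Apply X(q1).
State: i|001⟩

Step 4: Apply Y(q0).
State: -|101⟩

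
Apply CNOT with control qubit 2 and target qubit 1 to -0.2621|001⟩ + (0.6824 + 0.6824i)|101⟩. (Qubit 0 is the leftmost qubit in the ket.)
-0.2621|011⟩ + (0.6824 + 0.6824i)|111⟩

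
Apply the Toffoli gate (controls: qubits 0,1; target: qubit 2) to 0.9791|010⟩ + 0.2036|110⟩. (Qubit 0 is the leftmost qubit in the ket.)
0.9791|010⟩ + 0.2036|111⟩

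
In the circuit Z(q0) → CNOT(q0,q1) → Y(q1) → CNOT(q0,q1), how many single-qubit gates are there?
2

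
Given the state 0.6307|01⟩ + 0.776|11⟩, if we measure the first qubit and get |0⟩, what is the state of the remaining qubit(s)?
|1⟩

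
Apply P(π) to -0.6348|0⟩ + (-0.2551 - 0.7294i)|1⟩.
-0.6348|0⟩ + (0.2551 + 0.7294i)|1⟩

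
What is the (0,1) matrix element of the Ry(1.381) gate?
-0.6369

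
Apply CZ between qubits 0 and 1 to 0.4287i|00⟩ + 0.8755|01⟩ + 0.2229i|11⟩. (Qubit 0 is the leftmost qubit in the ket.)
0.4287i|00⟩ + 0.8755|01⟩ - 0.2229i|11⟩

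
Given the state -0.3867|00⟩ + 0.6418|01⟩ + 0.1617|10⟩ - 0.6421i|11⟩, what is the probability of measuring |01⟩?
0.4119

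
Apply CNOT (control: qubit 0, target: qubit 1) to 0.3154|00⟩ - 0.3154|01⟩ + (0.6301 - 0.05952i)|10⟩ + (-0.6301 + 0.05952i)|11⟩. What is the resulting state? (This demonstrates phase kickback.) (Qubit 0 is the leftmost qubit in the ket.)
0.3154|00⟩ - 0.3154|01⟩ + (-0.6301 + 0.05952i)|10⟩ + (0.6301 - 0.05952i)|11⟩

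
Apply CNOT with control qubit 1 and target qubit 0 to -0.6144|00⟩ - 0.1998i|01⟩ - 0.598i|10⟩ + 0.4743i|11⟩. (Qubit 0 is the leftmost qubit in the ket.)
-0.6144|00⟩ + 0.4743i|01⟩ - 0.598i|10⟩ - 0.1998i|11⟩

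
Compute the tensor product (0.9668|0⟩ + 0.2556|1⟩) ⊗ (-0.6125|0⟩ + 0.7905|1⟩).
-0.5922|00⟩ + 0.7643|01⟩ - 0.1566|10⟩ + 0.2021|11⟩

amp(|b₁b₂…⟩) = product of the factor amplitudes for bits b₁, b₂, …; only kets whose every factor amplitude is nonzero survive.
|00⟩: (0.9668)(-0.6125) = -0.5922
|01⟩: (0.9668)(0.7905) = 0.7643
|10⟩: (0.2556)(-0.6125) = -0.1566
|11⟩: (0.2556)(0.7905) = 0.2021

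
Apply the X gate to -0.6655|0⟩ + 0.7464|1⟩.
0.7464|0⟩ - 0.6655|1⟩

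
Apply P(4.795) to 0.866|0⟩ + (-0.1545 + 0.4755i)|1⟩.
0.866|0⟩ + (0.4611 + 0.1932i)|1⟩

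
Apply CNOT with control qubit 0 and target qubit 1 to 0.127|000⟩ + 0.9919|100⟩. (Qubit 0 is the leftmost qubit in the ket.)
0.127|000⟩ + 0.9919|110⟩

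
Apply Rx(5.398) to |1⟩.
-0.4283i|0⟩ - 0.9036|1⟩

Rx(5.398) = [[cos(θ/2), −i·sin(θ/2)], [−i·sin(θ/2), cos(θ/2)]]; θ = 5.398, cos(θ/2) ≈ -0.903644, sin(θ/2) ≈ 0.428284.
With a = amp(|0⟩) = 0 and b = amp(|1⟩) = 1:
new amp(|0⟩) = (-0.903644)·a + (-0.428284i)·b = -0.4283i
new amp(|1⟩) = (-0.428284i)·a + (-0.903644)·b = -0.9036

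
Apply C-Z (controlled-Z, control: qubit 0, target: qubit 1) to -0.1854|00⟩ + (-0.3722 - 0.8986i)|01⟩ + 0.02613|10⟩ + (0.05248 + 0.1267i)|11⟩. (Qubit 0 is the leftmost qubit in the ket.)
-0.1854|00⟩ + (-0.3722 - 0.8986i)|01⟩ + 0.02613|10⟩ + (-0.05248 - 0.1267i)|11⟩

C-Z leaves the control-|0⟩ kets |00⟩, |01⟩ unchanged and applies Z to qubit 1 on the control-|1⟩ pair (|10⟩, |11⟩).
Z = [[1, 0], [0, -1]].
With a = amp(|10⟩) = 0.02613 and b = amp(|11⟩) = (0.05248 + 0.1267i):
new amp(|10⟩) = (1)·a = 0.02613
new amp(|11⟩) = (-1)·b = (-0.05248 - 0.1267i)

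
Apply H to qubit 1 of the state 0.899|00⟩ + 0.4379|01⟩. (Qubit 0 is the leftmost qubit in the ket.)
0.9453|00⟩ + 0.326|01⟩

H on qubit 1 mixes each pair of kets that differ only in qubit 1: amplitudes (a, b) of (|…0…⟩, |…1…⟩) become ((a + b)/√2, (a − b)/√2). Kets absent from the input have amplitude 0.
(|00⟩, |01⟩): (a, b) = (0.899, 0.4379) → (0.9453, 0.326)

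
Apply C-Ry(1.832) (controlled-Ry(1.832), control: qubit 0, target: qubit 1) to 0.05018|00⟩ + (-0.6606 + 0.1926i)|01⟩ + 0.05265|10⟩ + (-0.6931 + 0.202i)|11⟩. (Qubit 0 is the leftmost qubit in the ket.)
0.05018|00⟩ + (-0.6606 + 0.1926i)|01⟩ + (0.5818 - 0.1602i)|10⟩ + (-0.3803 + 0.123i)|11⟩

C-Ry(1.832) leaves the control-|0⟩ kets |00⟩, |01⟩ unchanged and applies Ry(1.832) to qubit 1 on the control-|1⟩ pair (|10⟩, |11⟩).
Ry(1.832) = [[cos(θ/2), −sin(θ/2)], [sin(θ/2), cos(θ/2)]]; θ = 1.832, cos(θ/2) ≈ 0.608998, sin(θ/2) ≈ 0.793172.
With a = amp(|10⟩) = 0.05265 and b = amp(|11⟩) = (-0.6931 + 0.202i):
new amp(|10⟩) = (0.608998)·a + (-0.793172)·b = (0.5818 - 0.1602i)
new amp(|11⟩) = (0.793172)·a + (0.608998)·b = (-0.3803 + 0.123i)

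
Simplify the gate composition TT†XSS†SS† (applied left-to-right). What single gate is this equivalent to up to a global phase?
X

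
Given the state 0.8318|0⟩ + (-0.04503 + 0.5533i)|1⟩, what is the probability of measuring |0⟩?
0.6919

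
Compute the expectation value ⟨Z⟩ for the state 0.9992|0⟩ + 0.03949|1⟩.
0.9968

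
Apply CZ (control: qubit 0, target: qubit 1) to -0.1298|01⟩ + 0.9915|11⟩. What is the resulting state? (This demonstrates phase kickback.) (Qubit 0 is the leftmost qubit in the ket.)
-0.1298|01⟩ - 0.9915|11⟩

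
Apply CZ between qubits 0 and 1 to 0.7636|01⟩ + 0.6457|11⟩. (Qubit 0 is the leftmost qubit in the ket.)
0.7636|01⟩ - 0.6457|11⟩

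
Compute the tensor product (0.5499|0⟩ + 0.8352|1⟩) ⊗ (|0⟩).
0.5499|00⟩ + 0.8352|10⟩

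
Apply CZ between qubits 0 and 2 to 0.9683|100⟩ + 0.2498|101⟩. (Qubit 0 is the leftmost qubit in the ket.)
0.9683|100⟩ - 0.2498|101⟩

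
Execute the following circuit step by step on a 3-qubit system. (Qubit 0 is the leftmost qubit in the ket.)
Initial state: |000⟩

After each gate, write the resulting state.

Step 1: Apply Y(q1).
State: i|010⟩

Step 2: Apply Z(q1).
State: -i|010⟩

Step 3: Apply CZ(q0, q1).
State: -i|010⟩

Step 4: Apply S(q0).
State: -i|010⟩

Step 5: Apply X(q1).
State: -i|000⟩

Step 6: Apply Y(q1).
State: |010⟩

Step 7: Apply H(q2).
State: 1/√2|010⟩ + 1/√2|011⟩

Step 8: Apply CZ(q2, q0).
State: 1/√2|010⟩ + 1/√2|011⟩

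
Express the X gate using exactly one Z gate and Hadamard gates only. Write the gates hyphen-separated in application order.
H-Z-H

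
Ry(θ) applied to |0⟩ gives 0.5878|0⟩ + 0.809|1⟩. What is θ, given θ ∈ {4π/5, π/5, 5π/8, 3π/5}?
3π/5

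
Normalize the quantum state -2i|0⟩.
-i|0⟩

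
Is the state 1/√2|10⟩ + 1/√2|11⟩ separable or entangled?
Separable

Writing the state as a|00⟩ + b|01⟩ + c|10⟩ + d|11⟩, it is a product state iff ad − bc = 0.
Here (a, b, c, d) = (0, 0, 1/√2, 1/√2): ad − bc = (0)(1/√2) − (0)(1/√2) = 0, so the state is separable.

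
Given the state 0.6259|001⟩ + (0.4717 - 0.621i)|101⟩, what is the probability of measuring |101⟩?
0.6081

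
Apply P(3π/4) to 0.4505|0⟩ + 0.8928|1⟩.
0.4505|0⟩ + (-0.6313 + 0.6313i)|1⟩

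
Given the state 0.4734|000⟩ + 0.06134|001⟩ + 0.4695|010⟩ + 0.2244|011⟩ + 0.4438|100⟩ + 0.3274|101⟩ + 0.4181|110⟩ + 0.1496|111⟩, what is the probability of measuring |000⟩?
0.2241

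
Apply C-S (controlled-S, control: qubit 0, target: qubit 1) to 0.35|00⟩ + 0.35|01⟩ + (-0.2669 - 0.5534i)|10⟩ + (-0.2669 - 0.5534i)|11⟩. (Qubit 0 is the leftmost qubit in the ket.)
0.35|00⟩ + 0.35|01⟩ + (-0.2669 - 0.5534i)|10⟩ + (0.5534 - 0.2669i)|11⟩

C-S leaves the control-|0⟩ kets |00⟩, |01⟩ unchanged and applies S to qubit 1 on the control-|1⟩ pair (|10⟩, |11⟩).
S = [[1, 0], [0, i]].
With a = amp(|10⟩) = (-0.2669 - 0.5534i) and b = amp(|11⟩) = (-0.2669 - 0.5534i):
new amp(|10⟩) = (1)·a = (-0.2669 - 0.5534i)
new amp(|11⟩) = (i)·b = (0.5534 - 0.2669i)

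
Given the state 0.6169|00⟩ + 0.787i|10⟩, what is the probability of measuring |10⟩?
0.6194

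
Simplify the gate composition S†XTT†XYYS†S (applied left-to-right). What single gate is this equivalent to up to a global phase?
S†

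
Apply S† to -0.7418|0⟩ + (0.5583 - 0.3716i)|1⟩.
-0.7418|0⟩ + (-0.3716 - 0.5583i)|1⟩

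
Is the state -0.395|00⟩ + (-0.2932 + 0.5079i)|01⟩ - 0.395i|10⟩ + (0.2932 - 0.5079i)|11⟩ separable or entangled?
Entangled

Writing the state as a|00⟩ + b|01⟩ + c|10⟩ + d|11⟩, it is a product state iff ad − bc = 0.
Here (a, b, c, d) = (-0.395, (-0.2932 + 0.5079i), -0.395i, (0.2932 - 0.5079i)): ad − bc = (-0.395)(0.2932 - 0.5079i) − (-0.2932 + 0.5079i)(-0.395i) = (-0.3164 + 0.08481i) ≠ 0, so the state is entangled.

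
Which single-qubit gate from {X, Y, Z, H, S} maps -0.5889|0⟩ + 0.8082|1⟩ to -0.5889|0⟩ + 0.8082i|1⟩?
S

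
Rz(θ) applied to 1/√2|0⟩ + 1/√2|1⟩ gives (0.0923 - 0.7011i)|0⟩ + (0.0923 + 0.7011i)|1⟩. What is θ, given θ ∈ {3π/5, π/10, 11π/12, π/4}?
11π/12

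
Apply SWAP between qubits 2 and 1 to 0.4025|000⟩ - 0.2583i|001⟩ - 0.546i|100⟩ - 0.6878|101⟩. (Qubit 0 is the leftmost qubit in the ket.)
0.4025|000⟩ - 0.2583i|010⟩ - 0.546i|100⟩ - 0.6878|110⟩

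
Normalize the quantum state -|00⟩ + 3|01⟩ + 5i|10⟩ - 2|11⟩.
-0.1601|00⟩ + 0.4804|01⟩ + 0.8006i|10⟩ - 0.3203|11⟩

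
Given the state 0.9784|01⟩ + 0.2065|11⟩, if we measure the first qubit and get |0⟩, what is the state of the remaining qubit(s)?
|1⟩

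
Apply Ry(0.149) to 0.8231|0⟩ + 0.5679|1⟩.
0.7785|0⟩ + 0.6276|1⟩

Ry(0.149) = [[cos(θ/2), −sin(θ/2)], [sin(θ/2), cos(θ/2)]]; θ = 0.149, cos(θ/2) ≈ 0.997226, sin(θ/2) ≈ 0.0744311.
With a = amp(|0⟩) = 0.8231 and b = amp(|1⟩) = 0.5679:
new amp(|0⟩) = (0.997226)·a + (-0.0744311)·b = 0.7785
new amp(|1⟩) = (0.0744311)·a + (0.997226)·b = 0.6276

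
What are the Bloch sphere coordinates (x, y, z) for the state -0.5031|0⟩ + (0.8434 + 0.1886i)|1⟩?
(-0.8486, -0.1898, -0.4938)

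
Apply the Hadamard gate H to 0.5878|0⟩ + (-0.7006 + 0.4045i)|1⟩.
(-0.07976 + 0.286i)|0⟩ + (0.911 - 0.286i)|1⟩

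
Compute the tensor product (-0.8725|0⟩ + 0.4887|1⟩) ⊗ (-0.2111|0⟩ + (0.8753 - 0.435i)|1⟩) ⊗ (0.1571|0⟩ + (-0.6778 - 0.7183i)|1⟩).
0.02894|000⟩ + (-0.1248 - 0.1323i)|001⟩ + (-0.12 + 0.05963i)|010⟩ + (0.7903 + 0.2913i)|011⟩ - 0.01621|100⟩ + (0.06992 + 0.0741i)|101⟩ + (0.0672 - 0.0334i)|110⟩ + (-0.4426 - 0.1632i)|111⟩

amp(|b₁b₂…⟩) = product of the factor amplitudes for bits b₁, b₂, …; only kets whose every factor amplitude is nonzero survive.
|000⟩: (-0.8725)(-0.2111)(0.1571) = 0.02894
|001⟩: (-0.8725)(-0.2111)(-0.6778 - 0.7183i) = (-0.1248 - 0.1323i)
|010⟩: (-0.8725)(0.8753 - 0.435i)(0.1571) = (-0.12 + 0.05963i)
|011⟩: (-0.8725)(0.8753 - 0.435i)(-0.6778 - 0.7183i) = (0.7903 + 0.2913i)
|100⟩: (0.4887)(-0.2111)(0.1571) = -0.01621
|101⟩: (0.4887)(-0.2111)(-0.6778 - 0.7183i) = (0.06992 + 0.0741i)
|110⟩: (0.4887)(0.8753 - 0.435i)(0.1571) = (0.0672 - 0.0334i)
|111⟩: (0.4887)(0.8753 - 0.435i)(-0.6778 - 0.7183i) = (-0.4426 - 0.1632i)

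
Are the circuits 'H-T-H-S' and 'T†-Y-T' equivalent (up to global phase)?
No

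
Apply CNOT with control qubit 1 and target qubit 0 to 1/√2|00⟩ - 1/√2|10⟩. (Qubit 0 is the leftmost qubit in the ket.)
1/√2|00⟩ - 1/√2|10⟩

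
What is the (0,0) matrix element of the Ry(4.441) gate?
-0.605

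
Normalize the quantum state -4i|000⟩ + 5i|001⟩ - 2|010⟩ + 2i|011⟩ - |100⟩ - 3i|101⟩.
-0.5208i|000⟩ + 0.6509i|001⟩ - 0.2604|010⟩ + 0.2604i|011⟩ - 0.1302|100⟩ - 0.3906i|101⟩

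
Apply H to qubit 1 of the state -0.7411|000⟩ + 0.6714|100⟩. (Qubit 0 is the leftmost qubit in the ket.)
-0.524|000⟩ - 0.524|010⟩ + 0.4748|100⟩ + 0.4748|110⟩

H on qubit 1 mixes each pair of kets that differ only in qubit 1: amplitudes (a, b) of (|…0…⟩, |…1…⟩) become ((a + b)/√2, (a − b)/√2). Kets absent from the input have amplitude 0.
(|000⟩, |010⟩): (a, b) = (-0.7411, 0) → (-0.524, -0.524)
(|100⟩, |110⟩): (a, b) = (0.6714, 0) → (0.4748, 0.4748)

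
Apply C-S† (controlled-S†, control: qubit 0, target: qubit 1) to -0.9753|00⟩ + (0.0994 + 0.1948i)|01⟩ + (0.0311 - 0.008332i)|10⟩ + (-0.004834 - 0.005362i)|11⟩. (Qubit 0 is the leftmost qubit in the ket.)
-0.9753|00⟩ + (0.0994 + 0.1948i)|01⟩ + (0.0311 - 0.008332i)|10⟩ + (-0.005362 + 0.004834i)|11⟩

C-S† leaves the control-|0⟩ kets |00⟩, |01⟩ unchanged and applies S† to qubit 1 on the control-|1⟩ pair (|10⟩, |11⟩).
S† = [[1, 0], [0, -i]].
With a = amp(|10⟩) = (0.0311 - 0.008332i) and b = amp(|11⟩) = (-0.004834 - 0.005362i):
new amp(|10⟩) = (1)·a = (0.0311 - 0.008332i)
new amp(|11⟩) = (-i)·b = (-0.005362 + 0.004834i)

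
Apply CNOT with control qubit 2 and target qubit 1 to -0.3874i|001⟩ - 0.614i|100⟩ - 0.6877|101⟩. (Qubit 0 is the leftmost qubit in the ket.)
-0.3874i|011⟩ - 0.614i|100⟩ - 0.6877|111⟩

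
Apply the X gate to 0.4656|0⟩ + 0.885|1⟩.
0.885|0⟩ + 0.4656|1⟩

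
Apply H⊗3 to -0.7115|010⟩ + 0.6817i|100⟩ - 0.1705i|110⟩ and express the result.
(-0.2516 + 0.1807i)|000⟩ + (-0.2516 + 0.1807i)|001⟩ + (0.2516 + 0.3013i)|010⟩ + (0.2516 + 0.3013i)|011⟩ + (-0.2516 - 0.1807i)|100⟩ + (-0.2516 - 0.1807i)|101⟩ + (0.2516 - 0.3013i)|110⟩ + (0.2516 - 0.3013i)|111⟩

H⊗3 gives amp(|y⟩) = (1/2√2) Σ_x (−1)^(x·y) amp(|x⟩), where x·y is the number of positions in which both x and y have a 1.
|000⟩: (-0.7115 + 0.6817i - 0.1705i)/(2√2) = (-0.2516 + 0.1807i)
|001⟩: (-0.7115 + 0.6817i - 0.1705i)/(2√2) = (-0.2516 + 0.1807i)
|010⟩: (0.7115 + 0.6817i + 0.1705i)/(2√2) = (0.2516 + 0.3013i)
|011⟩: (0.7115 + 0.6817i + 0.1705i)/(2√2) = (0.2516 + 0.3013i)
|100⟩: (-0.7115 - 0.6817i + 0.1705i)/(2√2) = (-0.2516 - 0.1807i)
|101⟩: (-0.7115 - 0.6817i + 0.1705i)/(2√2) = (-0.2516 - 0.1807i)
|110⟩: (0.7115 - 0.6817i - 0.1705i)/(2√2) = (0.2516 - 0.3013i)
|111⟩: (0.7115 - 0.6817i - 0.1705i)/(2√2) = (0.2516 - 0.3013i)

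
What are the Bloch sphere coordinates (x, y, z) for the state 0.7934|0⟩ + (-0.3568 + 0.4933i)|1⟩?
(-0.5662, 0.7828, 0.2588)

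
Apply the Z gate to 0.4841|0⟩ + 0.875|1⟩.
0.4841|0⟩ - 0.875|1⟩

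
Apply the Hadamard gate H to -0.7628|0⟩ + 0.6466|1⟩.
-0.08217|0⟩ - 0.9966|1⟩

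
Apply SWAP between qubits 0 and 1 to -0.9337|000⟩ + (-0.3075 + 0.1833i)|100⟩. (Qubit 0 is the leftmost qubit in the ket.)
-0.9337|000⟩ + (-0.3075 + 0.1833i)|010⟩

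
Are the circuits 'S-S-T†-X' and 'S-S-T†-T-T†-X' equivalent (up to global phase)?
Yes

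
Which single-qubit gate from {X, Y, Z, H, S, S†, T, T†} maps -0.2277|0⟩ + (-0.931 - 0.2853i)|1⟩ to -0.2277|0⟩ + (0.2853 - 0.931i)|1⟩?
S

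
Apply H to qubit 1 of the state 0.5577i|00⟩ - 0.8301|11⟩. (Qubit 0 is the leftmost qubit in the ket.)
0.3944i|00⟩ + 0.3944i|01⟩ - 0.587|10⟩ + 0.587|11⟩

H on qubit 1 mixes each pair of kets that differ only in qubit 1: amplitudes (a, b) of (|…0…⟩, |…1…⟩) become ((a + b)/√2, (a − b)/√2). Kets absent from the input have amplitude 0.
(|00⟩, |01⟩): (a, b) = (0.5577i, 0) → (0.3944i, 0.3944i)
(|10⟩, |11⟩): (a, b) = (0, -0.8301) → (-0.587, 0.587)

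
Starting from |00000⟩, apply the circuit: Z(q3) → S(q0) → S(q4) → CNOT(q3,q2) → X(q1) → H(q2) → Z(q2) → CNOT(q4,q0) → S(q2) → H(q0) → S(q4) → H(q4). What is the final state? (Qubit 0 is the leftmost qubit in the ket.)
1/√8|01000⟩ + 1/√8|01001⟩ - (1/√8)i|01100⟩ - (1/√8)i|01101⟩ + 1/√8|11000⟩ + 1/√8|11001⟩ - (1/√8)i|11100⟩ - (1/√8)i|11101⟩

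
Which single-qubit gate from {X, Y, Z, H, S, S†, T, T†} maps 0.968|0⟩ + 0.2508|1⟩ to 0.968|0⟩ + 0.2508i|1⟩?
S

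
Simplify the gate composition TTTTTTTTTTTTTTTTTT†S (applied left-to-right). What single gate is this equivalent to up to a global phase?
S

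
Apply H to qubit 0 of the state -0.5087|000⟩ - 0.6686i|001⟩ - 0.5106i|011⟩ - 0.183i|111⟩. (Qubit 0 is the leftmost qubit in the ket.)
-0.3597|000⟩ - 0.4728i|001⟩ - 0.4904i|011⟩ - 0.3597|100⟩ - 0.4728i|101⟩ - 0.2316i|111⟩

H on qubit 0 mixes each pair of kets that differ only in qubit 0: amplitudes (a, b) of (|…0…⟩, |…1…⟩) become ((a + b)/√2, (a − b)/√2). Kets absent from the input have amplitude 0.
(|000⟩, |100⟩): (a, b) = (-0.5087, 0) → (-0.3597, -0.3597)
(|001⟩, |101⟩): (a, b) = (-0.6686i, 0) → (-0.4728i, -0.4728i)
(|011⟩, |111⟩): (a, b) = (-0.5106i, -0.183i) → (-0.4904i, -0.2316i)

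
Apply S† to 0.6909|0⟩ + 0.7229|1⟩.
0.6909|0⟩ - 0.7229i|1⟩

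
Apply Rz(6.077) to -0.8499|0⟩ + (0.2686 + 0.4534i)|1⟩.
(0.8454 + 0.08746i)|0⟩ + (-0.3138 - 0.4234i)|1⟩

Rz(6.077) = [[e^(−iθ/2), 0], [0, e^(iθ/2)]] with e^(±iθ/2) = cos(θ/2) ± i·sin(θ/2); θ = 6.077, cos(θ/2) ≈ -0.994691, sin(θ/2) ≈ 0.10291.
With a = amp(|0⟩) = -0.8499 and b = amp(|1⟩) = (0.2686 + 0.4534i):
new amp(|0⟩) = (-0.994691 - 0.10291i)·a = (0.8454 + 0.08746i)
new amp(|1⟩) = (-0.994691 + 0.10291i)·b = (-0.3138 - 0.4234i)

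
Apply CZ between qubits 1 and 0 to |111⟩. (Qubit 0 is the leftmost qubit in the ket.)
-|111⟩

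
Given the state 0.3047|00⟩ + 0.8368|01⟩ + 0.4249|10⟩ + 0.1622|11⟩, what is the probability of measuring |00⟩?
0.09284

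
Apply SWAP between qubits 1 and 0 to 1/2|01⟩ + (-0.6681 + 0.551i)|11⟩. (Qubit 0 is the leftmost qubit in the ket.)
1/2|10⟩ + (-0.6681 + 0.551i)|11⟩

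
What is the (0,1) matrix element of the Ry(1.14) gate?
-0.5396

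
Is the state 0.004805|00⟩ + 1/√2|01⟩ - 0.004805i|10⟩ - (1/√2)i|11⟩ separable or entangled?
Separable

Writing the state as a|00⟩ + b|01⟩ + c|10⟩ + d|11⟩, it is a product state iff ad − bc = 0.
Here (a, b, c, d) = (0.004805, 1/√2, -0.004805i, -(1/√2)i): ad − bc = (0.004805)(-(1/√2)i) − (1/√2)(-0.004805i) = 0, so the state is separable.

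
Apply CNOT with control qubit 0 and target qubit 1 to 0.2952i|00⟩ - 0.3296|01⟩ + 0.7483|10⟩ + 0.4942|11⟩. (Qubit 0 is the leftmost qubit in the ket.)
0.2952i|00⟩ - 0.3296|01⟩ + 0.4942|10⟩ + 0.7483|11⟩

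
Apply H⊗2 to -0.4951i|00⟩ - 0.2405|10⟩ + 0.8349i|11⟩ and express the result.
(-0.1203 + 0.1699i)|00⟩ + (-0.1203 - 0.665i)|01⟩ + (0.1203 - 0.665i)|10⟩ + (0.1203 + 0.1699i)|11⟩

H⊗2 gives amp(|y⟩) = (1/2) Σ_x (−1)^(x·y) amp(|x⟩), where x·y is the number of positions in which both x and y have a 1.
|00⟩: (-0.4951i - 0.2405 + 0.8349i)/2 = (-0.1203 + 0.1699i)
|01⟩: (-0.4951i - 0.2405 - 0.8349i)/2 = (-0.1203 - 0.665i)
|10⟩: (-0.4951i + 0.2405 - 0.8349i)/2 = (0.1203 - 0.665i)
|11⟩: (-0.4951i + 0.2405 + 0.8349i)/2 = (0.1203 + 0.1699i)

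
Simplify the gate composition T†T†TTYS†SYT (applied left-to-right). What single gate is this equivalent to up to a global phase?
T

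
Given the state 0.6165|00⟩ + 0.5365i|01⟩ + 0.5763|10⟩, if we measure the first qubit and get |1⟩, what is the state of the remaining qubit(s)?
|0⟩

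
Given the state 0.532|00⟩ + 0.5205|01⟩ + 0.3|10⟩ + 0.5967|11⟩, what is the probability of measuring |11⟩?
0.3561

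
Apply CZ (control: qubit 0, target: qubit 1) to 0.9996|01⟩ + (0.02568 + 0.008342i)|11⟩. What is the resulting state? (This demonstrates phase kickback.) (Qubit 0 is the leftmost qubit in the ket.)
0.9996|01⟩ + (-0.02568 - 0.008342i)|11⟩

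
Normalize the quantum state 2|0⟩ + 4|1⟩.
1/√5|0⟩ + 0.8944|1⟩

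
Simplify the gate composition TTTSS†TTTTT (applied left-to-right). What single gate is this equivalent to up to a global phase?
I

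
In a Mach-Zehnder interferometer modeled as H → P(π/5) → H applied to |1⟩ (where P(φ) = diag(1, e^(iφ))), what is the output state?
(0.09549 - 0.2939i)|0⟩ + (0.9045 + 0.2939i)|1⟩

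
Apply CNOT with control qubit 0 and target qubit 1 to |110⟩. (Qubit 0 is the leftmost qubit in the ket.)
|100⟩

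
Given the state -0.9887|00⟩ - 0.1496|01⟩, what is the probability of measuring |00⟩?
0.9775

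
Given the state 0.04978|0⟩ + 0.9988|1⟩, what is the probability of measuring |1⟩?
0.9976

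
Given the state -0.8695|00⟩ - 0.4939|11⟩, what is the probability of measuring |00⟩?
0.756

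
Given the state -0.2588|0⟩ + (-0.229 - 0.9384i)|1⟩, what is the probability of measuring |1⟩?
0.933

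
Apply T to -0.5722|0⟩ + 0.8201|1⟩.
-0.5722|0⟩ + (0.5799 + 0.5799i)|1⟩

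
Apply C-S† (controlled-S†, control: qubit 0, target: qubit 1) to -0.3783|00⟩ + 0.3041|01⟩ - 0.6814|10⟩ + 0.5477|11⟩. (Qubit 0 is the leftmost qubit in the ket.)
-0.3783|00⟩ + 0.3041|01⟩ - 0.6814|10⟩ - 0.5477i|11⟩

C-S† leaves the control-|0⟩ kets |00⟩, |01⟩ unchanged and applies S† to qubit 1 on the control-|1⟩ pair (|10⟩, |11⟩).
S† = [[1, 0], [0, -i]].
With a = amp(|10⟩) = -0.6814 and b = amp(|11⟩) = 0.5477:
new amp(|10⟩) = (1)·a = -0.6814
new amp(|11⟩) = (-i)·b = -0.5477i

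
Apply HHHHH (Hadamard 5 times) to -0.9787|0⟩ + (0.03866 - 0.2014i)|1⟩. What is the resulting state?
(-0.6647 - 0.1424i)|0⟩ + (-0.7194 + 0.1424i)|1⟩

H² = I, so H^5 = H: a single Hadamard. With (a, b) = (-0.9787, (0.03866 - 0.2014i)), H gives ((a + b)/√2, (a − b)/√2) = ((-0.6647 - 0.1424i), (-0.7194 + 0.1424i)).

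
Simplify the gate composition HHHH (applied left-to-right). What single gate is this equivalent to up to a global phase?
I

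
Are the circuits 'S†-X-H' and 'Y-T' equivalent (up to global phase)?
No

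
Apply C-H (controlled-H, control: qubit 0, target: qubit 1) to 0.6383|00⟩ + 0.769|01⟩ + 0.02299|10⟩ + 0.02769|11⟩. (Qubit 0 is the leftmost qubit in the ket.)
0.6383|00⟩ + 0.769|01⟩ + 0.03584|10⟩ - 0.003323|11⟩

C-H leaves the control-|0⟩ kets |00⟩, |01⟩ unchanged and applies H to qubit 1 on the control-|1⟩ pair (|10⟩, |11⟩).
H = [[1/√2, 1/√2], [1/√2, -1/√2]].
With a = amp(|10⟩) = 0.02299 and b = amp(|11⟩) = 0.02769:
new amp(|10⟩) = (1/√2)·a + (1/√2)·b = 0.03584
new amp(|11⟩) = (1/√2)·a + (-1/√2)·b = -0.003323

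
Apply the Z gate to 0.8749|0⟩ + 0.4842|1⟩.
0.8749|0⟩ - 0.4842|1⟩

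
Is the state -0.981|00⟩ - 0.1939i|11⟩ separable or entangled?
Entangled

Writing the state as a|00⟩ + b|01⟩ + c|10⟩ + d|11⟩, it is a product state iff ad − bc = 0.
Here (a, b, c, d) = (-0.981, 0, 0, -0.1939i): ad − bc = (-0.981)(-0.1939i) − (0)(0) = 0.1902i ≠ 0, so the state is entangled.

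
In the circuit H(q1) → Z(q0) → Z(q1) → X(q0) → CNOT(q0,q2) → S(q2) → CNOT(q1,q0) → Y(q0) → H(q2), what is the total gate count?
9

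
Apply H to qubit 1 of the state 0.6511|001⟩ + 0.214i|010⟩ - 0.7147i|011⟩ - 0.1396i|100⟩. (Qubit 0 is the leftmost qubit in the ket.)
0.1513i|000⟩ + (0.4604 - 0.5054i)|001⟩ - 0.1513i|010⟩ + (0.4604 + 0.5054i)|011⟩ - 0.09871i|100⟩ - 0.09871i|110⟩

H on qubit 1 mixes each pair of kets that differ only in qubit 1: amplitudes (a, b) of (|…0…⟩, |…1…⟩) become ((a + b)/√2, (a − b)/√2). Kets absent from the input have amplitude 0.
(|000⟩, |010⟩): (a, b) = (0, 0.214i) → (0.1513i, -0.1513i)
(|001⟩, |011⟩): (a, b) = (0.6511, -0.7147i) → ((0.4604 - 0.5054i), (0.4604 + 0.5054i))
(|100⟩, |110⟩): (a, b) = (-0.1396i, 0) → (-0.09871i, -0.09871i)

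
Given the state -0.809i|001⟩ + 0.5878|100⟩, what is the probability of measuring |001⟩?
0.6545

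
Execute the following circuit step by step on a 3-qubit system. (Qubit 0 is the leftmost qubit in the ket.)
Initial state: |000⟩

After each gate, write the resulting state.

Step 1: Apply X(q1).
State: |010⟩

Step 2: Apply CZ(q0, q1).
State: |010⟩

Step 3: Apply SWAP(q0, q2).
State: |010⟩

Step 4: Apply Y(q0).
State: i|110⟩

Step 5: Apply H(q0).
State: (1/√2)i|010⟩ - (1/√2)i|110⟩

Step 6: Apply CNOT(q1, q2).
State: (1/√2)i|011⟩ - (1/√2)i|111⟩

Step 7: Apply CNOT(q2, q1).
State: (1/√2)i|001⟩ - (1/√2)i|101⟩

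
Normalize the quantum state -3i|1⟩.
-i|1⟩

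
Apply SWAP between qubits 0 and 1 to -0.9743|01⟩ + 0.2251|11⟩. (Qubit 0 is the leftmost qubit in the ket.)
-0.9743|10⟩ + 0.2251|11⟩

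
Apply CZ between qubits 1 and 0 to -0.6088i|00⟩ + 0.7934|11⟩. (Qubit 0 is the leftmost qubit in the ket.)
-0.6088i|00⟩ - 0.7934|11⟩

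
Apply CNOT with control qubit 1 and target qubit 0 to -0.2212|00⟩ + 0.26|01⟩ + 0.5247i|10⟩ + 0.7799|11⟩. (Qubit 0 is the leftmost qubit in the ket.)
-0.2212|00⟩ + 0.7799|01⟩ + 0.5247i|10⟩ + 0.26|11⟩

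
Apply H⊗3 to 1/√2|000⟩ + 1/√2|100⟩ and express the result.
1/2|000⟩ + 1/2|001⟩ + 1/2|010⟩ + 1/2|011⟩

H⊗3 gives amp(|y⟩) = (1/2√2) Σ_x (−1)^(x·y) amp(|x⟩), where x·y is the number of positions in which both x and y have a 1.
|000⟩: (1/√2 + 1/√2)/(2√2) = 1/2
|001⟩: (1/√2 + 1/√2)/(2√2) = 1/2
|010⟩: (1/√2 + 1/√2)/(2√2) = 1/2
|011⟩: (1/√2 + 1/√2)/(2√2) = 1/2
|100⟩: (1/√2 - 1/√2)/(2√2) = 0
|101⟩: (1/√2 - 1/√2)/(2√2) = 0
|110⟩: (1/√2 - 1/√2)/(2√2) = 0
|111⟩: (1/√2 - 1/√2)/(2√2) = 0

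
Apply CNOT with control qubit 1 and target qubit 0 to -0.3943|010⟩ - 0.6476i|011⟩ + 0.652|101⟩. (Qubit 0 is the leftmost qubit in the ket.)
0.652|101⟩ - 0.3943|110⟩ - 0.6476i|111⟩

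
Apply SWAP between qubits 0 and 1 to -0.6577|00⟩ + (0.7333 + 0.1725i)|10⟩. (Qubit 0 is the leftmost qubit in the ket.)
-0.6577|00⟩ + (0.7333 + 0.1725i)|01⟩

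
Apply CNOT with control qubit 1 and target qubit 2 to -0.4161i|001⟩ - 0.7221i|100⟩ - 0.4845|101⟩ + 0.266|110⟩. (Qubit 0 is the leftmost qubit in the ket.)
-0.4161i|001⟩ - 0.7221i|100⟩ - 0.4845|101⟩ + 0.266|111⟩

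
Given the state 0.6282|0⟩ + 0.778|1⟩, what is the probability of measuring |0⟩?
0.3946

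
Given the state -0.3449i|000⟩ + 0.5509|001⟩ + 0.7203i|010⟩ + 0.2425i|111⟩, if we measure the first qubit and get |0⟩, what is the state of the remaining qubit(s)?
-0.3555i|00⟩ + 0.5678|01⟩ + 0.7424i|10⟩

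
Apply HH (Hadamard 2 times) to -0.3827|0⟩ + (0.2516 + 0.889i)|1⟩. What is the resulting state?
-0.3827|0⟩ + (0.2516 + 0.889i)|1⟩

H² = I, so an even number of Hadamards cancels: H^2 = I and the state is unchanged.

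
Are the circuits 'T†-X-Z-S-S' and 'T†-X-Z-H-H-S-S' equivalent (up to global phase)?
Yes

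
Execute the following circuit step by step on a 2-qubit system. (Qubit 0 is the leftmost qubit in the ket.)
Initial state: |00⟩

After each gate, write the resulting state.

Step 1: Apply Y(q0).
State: i|10⟩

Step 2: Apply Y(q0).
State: |00⟩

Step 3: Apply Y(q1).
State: i|01⟩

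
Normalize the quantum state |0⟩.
|0⟩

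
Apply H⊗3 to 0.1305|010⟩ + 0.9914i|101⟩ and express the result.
(0.04614 + 0.3505i)|000⟩ + (0.04614 - 0.3505i)|001⟩ + (-0.04614 + 0.3505i)|010⟩ + (-0.04614 - 0.3505i)|011⟩ + (0.04614 - 0.3505i)|100⟩ + (0.04614 + 0.3505i)|101⟩ + (-0.04614 - 0.3505i)|110⟩ + (-0.04614 + 0.3505i)|111⟩

H⊗3 gives amp(|y⟩) = (1/2√2) Σ_x (−1)^(x·y) amp(|x⟩), where x·y is the number of positions in which both x and y have a 1.
|000⟩: (0.1305 + 0.9914i)/(2√2) = (0.04614 + 0.3505i)
|001⟩: (0.1305 - 0.9914i)/(2√2) = (0.04614 - 0.3505i)
|010⟩: (-0.1305 + 0.9914i)/(2√2) = (-0.04614 + 0.3505i)
|011⟩: (-0.1305 - 0.9914i)/(2√2) = (-0.04614 - 0.3505i)
|100⟩: (0.1305 - 0.9914i)/(2√2) = (0.04614 - 0.3505i)
|101⟩: (0.1305 + 0.9914i)/(2√2) = (0.04614 + 0.3505i)
|110⟩: (-0.1305 - 0.9914i)/(2√2) = (-0.04614 - 0.3505i)
|111⟩: (-0.1305 + 0.9914i)/(2√2) = (-0.04614 + 0.3505i)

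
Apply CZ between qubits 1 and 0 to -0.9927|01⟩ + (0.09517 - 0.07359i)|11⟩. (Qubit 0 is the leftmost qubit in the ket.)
-0.9927|01⟩ + (-0.09517 + 0.07359i)|11⟩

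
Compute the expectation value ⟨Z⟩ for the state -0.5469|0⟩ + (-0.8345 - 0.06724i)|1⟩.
-0.4018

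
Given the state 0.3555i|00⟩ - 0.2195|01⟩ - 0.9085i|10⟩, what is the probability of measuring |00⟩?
0.1264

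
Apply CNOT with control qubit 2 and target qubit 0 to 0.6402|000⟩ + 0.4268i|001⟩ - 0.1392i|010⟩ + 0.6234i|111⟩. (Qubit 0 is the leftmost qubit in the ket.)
0.6402|000⟩ - 0.1392i|010⟩ + 0.6234i|011⟩ + 0.4268i|101⟩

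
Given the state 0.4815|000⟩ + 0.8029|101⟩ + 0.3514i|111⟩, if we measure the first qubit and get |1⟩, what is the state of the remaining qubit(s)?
0.9161|01⟩ + 0.4009i|11⟩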